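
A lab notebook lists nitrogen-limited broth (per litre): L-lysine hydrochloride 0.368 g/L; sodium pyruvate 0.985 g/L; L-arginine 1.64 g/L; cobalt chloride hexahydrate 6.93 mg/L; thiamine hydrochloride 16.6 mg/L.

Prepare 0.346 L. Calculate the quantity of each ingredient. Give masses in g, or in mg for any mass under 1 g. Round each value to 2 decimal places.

Scale factor relative to 1 L: 0.346.
L-lysine hydrochloride: 0.368 g/L × 0.346 L = 0.127328 g = 127.33 mg
sodium pyruvate: 0.985 g/L × 0.346 L = 0.34081 g = 340.81 mg
L-arginine: 1.64 g/L × 0.346 L = 0.56744 g = 567.44 mg
cobalt chloride hexahydrate: 6.93 mg/L × 0.346 L = 2.40 mg
thiamine hydrochloride: 16.6 mg/L × 0.346 L = 5.74 mg

L-lysine hydrochloride 127.33 mg; sodium pyruvate 340.81 mg; L-arginine 567.44 mg; cobalt chloride hexahydrate 2.40 mg; thiamine hydrochloride 5.74 mg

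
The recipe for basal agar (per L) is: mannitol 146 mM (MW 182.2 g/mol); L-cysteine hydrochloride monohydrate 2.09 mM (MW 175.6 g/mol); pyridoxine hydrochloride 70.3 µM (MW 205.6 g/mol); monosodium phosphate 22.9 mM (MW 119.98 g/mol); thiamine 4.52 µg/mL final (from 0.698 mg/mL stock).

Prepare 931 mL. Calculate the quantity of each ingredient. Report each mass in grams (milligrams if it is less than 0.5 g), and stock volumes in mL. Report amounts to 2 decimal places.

mannitol 24.77 g; L-cysteine hydrochloride monohydrate 341.68 mg; pyridoxine hydrochloride 13.46 mg; monosodium phosphate 2.56 g; thiamine 6.03 mL

Working volume: 931 mL = 0.931 L.
mannitol: 146 mmol/L × 182.2 g/mol × 0.931 L ÷ 1000 = 24.77 g
L-cysteine hydrochloride monohydrate: 2.09 mmol/L × 175.6 mg/mmol × 0.931 L = 341.68 mg
pyridoxine hydrochloride: 70.3 µmol/L × 205.6 g/mol × 0.931 L ÷ 1000 = 13.46 mg
monosodium phosphate: 22.9 mmol/L × 119.98 g/mol × 0.931 L ÷ 1000 = 2.56 g
thiamine: dilute stock: 4.52 µg/mL × 931 mL ÷ 698 µg/mL = 6.03 mL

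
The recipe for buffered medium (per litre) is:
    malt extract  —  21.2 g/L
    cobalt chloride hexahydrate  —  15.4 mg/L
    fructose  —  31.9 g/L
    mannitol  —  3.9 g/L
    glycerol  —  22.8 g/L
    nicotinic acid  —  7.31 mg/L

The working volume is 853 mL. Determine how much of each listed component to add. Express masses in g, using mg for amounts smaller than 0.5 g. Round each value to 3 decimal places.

malt extract 18.084 g; cobalt chloride hexahydrate 13.136 mg; fructose 27.211 g; mannitol 3.327 g; glycerol 19.448 g; nicotinic acid 6.235 mg

Scale factor relative to 1 L: 0.853.
malt extract: 21.2 g/L × 0.853 L = 18.084 g
cobalt chloride hexahydrate: 15.4 mg/L × 0.853 L = 13.136 mg
fructose: 31.9 g/L × 0.853 L = 27.211 g
mannitol: 3.9 g/L × 0.853 L = 3.327 g
glycerol: 22.8 g/L × 0.853 L = 19.448 g
nicotinic acid: 7.31 mg/L × 0.853 L = 6.235 mg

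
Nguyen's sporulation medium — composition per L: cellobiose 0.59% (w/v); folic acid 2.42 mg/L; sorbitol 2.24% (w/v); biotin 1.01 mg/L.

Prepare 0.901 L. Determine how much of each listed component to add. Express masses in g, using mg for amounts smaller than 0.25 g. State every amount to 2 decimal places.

cellobiose 5.32 g; folic acid 2.18 mg; sorbitol 20.18 g; biotin 0.91 mg

Scale factor relative to 1 L: 0.901.
cellobiose: 0.59% w/v = 5.9 g/L → 5.9 × 0.901 L = 5.32 g
folic acid: 2.42 mg/L × 0.901 L = 2.18 mg
sorbitol: 2.24% w/v = 22.4 g/L → 22.4 × 0.901 L = 20.18 g
biotin: 1.01 mg/L × 0.901 L = 0.91 mg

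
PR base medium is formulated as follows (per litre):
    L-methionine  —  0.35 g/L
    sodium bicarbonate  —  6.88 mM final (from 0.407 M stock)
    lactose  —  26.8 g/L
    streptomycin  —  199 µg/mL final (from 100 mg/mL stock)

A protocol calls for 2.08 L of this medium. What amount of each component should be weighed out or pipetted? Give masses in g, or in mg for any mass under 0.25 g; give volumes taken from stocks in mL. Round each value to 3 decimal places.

L-methionine 0.728 g; sodium bicarbonate 35.161 mL; lactose 55.744 g; streptomycin 4.139 mL

Scale factor relative to 1 L: 2.08.
L-methionine: 0.35 g/L × 2.08 L = 0.728 g
sodium bicarbonate: dilute stock: 6.88 mM × 2080 mL ÷ 407 mM = 35.161 mL
lactose: 26.8 g/L × 2.08 L = 55.744 g
streptomycin: dilute stock: 199 µg/mL × 2080 mL ÷ 100000 µg/mL = 4.139 mL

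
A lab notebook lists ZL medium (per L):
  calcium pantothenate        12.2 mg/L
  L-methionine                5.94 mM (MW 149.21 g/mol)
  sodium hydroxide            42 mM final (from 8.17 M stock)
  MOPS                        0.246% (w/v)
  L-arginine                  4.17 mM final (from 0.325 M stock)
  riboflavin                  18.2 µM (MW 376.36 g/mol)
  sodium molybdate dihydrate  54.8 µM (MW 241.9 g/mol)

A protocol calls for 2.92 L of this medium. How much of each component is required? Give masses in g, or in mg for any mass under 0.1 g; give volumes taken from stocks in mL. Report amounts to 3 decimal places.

Scale factor relative to 1 L: 2.92.
calcium pantothenate: 12.2 mg/L × 2.92 L = 35.624 mg
L-methionine: 5.94 mmol/L × 149.21 g/mol × 2.92 L ÷ 1000 = 2.588 g
sodium hydroxide: C1V1 = C2V2 → 42 mM × 2920 mL ÷ 8170 mM = 15.011 mL
MOPS: 0.246 g per 100 mL × 2920 mL ÷ 100 = 7.183 g
L-arginine: C1V1 = C2V2 → 4.17 mM × 2920 mL ÷ 325 mM = 37.466 mL
riboflavin: 18.2 µmol/L × 376.36 g/mol × 2.92 L ÷ 1000 = 20.001 mg
sodium molybdate dihydrate: 54.8 µmol/L × 241.9 g/mol × 2.92 L ÷ 1000 = 38.708 mg

calcium pantothenate 35.624 mg; L-methionine 2.588 g; sodium hydroxide 15.011 mL; MOPS 7.183 g; L-arginine 37.466 mL; riboflavin 20.001 mg; sodium molybdate dihydrate 38.708 mg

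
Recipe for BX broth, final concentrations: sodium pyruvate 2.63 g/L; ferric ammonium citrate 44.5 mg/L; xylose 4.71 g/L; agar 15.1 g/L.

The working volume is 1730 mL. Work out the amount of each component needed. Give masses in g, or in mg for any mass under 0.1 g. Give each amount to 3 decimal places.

sodium pyruvate 4.550 g; ferric ammonium citrate 76.985 mg; xylose 8.148 g; agar 26.123 g

Target volume = 1730 mL = 1.73 L.
sodium pyruvate: 2.63 g/L × 1.73 L = 4.550 g
ferric ammonium citrate: 44.5 mg/L × 1.73 L = 76.985 mg
xylose: 4.71 g/L × 1.73 L = 8.148 g
agar: 15.1 g/L × 1.73 L = 26.123 g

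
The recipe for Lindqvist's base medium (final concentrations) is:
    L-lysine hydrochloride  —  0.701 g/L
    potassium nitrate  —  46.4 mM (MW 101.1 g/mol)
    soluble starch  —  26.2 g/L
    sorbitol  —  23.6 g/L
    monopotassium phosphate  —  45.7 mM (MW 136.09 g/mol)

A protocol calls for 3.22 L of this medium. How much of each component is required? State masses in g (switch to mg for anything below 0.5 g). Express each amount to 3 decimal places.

Scale factor relative to 1 L: 3.22.
L-lysine hydrochloride: 0.701 g/L × 3.22 L = 2.257 g
potassium nitrate: 46.4 mmol/L × 101.1 g/mol × 3.22 L ÷ 1000 = 15.105 g
soluble starch: 26.2 g/L × 3.22 L = 84.364 g
sorbitol: 23.6 g/L × 3.22 L = 75.992 g
monopotassium phosphate: 45.7 mmol/L × 136.09 g/mol × 3.22 L ÷ 1000 = 20.026 g

L-lysine hydrochloride 2.257 g; potassium nitrate 15.105 g; soluble starch 84.364 g; sorbitol 75.992 g; monopotassium phosphate 20.026 g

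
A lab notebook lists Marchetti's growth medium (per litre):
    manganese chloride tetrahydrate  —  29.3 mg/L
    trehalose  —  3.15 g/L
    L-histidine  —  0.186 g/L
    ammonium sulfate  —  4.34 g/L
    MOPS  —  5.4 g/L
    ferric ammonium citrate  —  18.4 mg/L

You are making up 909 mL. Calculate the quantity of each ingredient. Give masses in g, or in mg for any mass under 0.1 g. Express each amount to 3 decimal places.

Working volume: 909 mL = 0.909 L.
manganese chloride tetrahydrate: 29.3 mg/L × 0.909 L = 26.634 mg
trehalose: 3.15 g/L × 0.909 L = 2.863 g
L-histidine: 0.186 g/L × 0.909 L = 0.169 g
ammonium sulfate: 4.34 g/L × 0.909 L = 3.945 g
MOPS: 5.4 g/L × 0.909 L = 4.909 g
ferric ammonium citrate: 18.4 mg/L × 0.909 L = 16.726 mg

manganese chloride tetrahydrate 26.634 mg; trehalose 2.863 g; L-histidine 0.169 g; ammonium sulfate 3.945 g; MOPS 4.909 g; ferric ammonium citrate 16.726 mg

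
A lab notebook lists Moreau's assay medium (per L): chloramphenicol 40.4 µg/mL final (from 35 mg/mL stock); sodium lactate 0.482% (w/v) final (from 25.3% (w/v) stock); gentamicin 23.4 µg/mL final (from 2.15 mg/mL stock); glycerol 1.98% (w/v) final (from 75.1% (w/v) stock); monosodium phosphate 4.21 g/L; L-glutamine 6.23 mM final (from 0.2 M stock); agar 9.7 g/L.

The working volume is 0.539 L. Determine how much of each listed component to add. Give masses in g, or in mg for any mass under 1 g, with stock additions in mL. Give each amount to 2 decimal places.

chloramphenicol 0.62 mL; sodium lactate 10.27 mL; gentamicin 5.87 mL; glycerol 14.21 mL; monosodium phosphate 2.27 g; L-glutamine 16.79 mL; agar 5.23 g

Scale factor relative to 1 L: 0.539.
chloramphenicol: C1V1 = C2V2 → 40.4 µg/mL × 539 mL ÷ 35000 µg/mL = 0.62 mL
sodium lactate: C1V1 = C2V2 → 0.482% ÷ 25.3% × 539 mL = 10.27 mL
gentamicin: dilute stock: 23.4 µg/mL × 539 mL ÷ 2150 µg/mL = 5.87 mL
glycerol: C1V1 = C2V2 → 1.98% ÷ 75.1% × 539 mL = 14.21 mL
monosodium phosphate: 4.21 g/L × 0.539 L = 2.27 g
L-glutamine: V = C2·V2/C1 = 6.23 mM × 539 mL ÷ 200 mM = 16.79 mL
agar: 9.7 g/L × 0.539 L = 5.23 g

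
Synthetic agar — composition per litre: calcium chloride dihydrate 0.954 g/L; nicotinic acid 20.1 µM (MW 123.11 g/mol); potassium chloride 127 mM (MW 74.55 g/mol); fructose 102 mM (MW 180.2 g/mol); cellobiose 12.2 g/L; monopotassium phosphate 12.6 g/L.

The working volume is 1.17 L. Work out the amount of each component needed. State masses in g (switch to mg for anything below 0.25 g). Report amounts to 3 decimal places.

Scale factor relative to 1 L: 1.17.
calcium chloride dihydrate: 0.954 g/L × 1.17 L = 1.116 g
nicotinic acid: 20.1 µmol/L × 123.11 g/mol × 1.17 L ÷ 1000 = 2.895 mg
potassium chloride: 127 mmol/L × 74.55 g/mol × 1.17 L ÷ 1000 = 11.077 g
fructose: 102 mmol/L × 180.2 g/mol × 1.17 L ÷ 1000 = 21.505 g
cellobiose: 12.2 g/L × 1.17 L = 14.274 g
monopotassium phosphate: 12.6 g/L × 1.17 L = 14.742 g

calcium chloride dihydrate 1.116 g; nicotinic acid 2.895 mg; potassium chloride 11.077 g; fructose 21.505 g; cellobiose 14.274 g; monopotassium phosphate 14.742 g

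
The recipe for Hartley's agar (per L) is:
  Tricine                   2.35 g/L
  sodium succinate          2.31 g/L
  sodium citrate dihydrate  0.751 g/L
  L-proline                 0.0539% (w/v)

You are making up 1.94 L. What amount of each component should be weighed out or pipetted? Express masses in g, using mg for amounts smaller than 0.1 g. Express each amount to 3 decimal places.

Tricine 4.559 g; sodium succinate 4.481 g; sodium citrate dihydrate 1.457 g; L-proline 1.046 g

Working volume: 1.94 L.
Tricine: 2.35 g/L × 1.94 L = 4.559 g
sodium succinate: 2.31 g/L × 1.94 L = 4.481 g
sodium citrate dihydrate: 0.751 g/L × 1.94 L = 1.457 g
L-proline: 0.0539 g per 100 mL × 1940 mL ÷ 100 = 1.046 g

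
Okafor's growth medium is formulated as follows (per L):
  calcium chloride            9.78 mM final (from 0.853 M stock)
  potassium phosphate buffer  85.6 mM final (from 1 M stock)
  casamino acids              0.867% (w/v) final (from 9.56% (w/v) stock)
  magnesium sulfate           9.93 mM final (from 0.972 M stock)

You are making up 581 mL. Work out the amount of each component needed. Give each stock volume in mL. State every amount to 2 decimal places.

calcium chloride 6.66 mL; potassium phosphate buffer 49.73 mL; casamino acids 52.69 mL; magnesium sulfate 5.94 mL

Target volume = 581 mL = 0.581 L.
calcium chloride: C1V1 = C2V2 → 9.78 mM × 581 mL ÷ 853 mM = 6.66 mL
potassium phosphate buffer: C1V1 = C2V2 → 85.6 mM × 581 mL ÷ 1000 mM = 49.73 mL
casamino acids: C1V1 = C2V2 → 0.867% ÷ 9.56% × 581 mL = 52.69 mL
magnesium sulfate: V = C2·V2/C1 = 9.93 mM × 581 mL ÷ 972 mM = 5.94 mL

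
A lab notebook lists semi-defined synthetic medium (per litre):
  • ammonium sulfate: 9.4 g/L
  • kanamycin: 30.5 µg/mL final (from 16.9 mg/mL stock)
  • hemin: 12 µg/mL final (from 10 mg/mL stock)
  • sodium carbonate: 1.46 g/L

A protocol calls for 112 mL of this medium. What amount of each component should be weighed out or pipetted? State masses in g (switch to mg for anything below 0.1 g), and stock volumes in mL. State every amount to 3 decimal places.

ammonium sulfate 1.053 g; kanamycin 0.202 mL; hemin 0.134 mL; sodium carbonate 0.164 g

Working volume: 112 mL = 0.112 L.
ammonium sulfate: 9.4 g/L × 0.112 L = 1.053 g
kanamycin: dilute stock: 30.5 µg/mL × 112 mL ÷ 16900 µg/mL = 0.202 mL
hemin: V = C2·V2/C1 = 12 µg/mL × 112 mL ÷ 10000 µg/mL = 0.134 mL
sodium carbonate: 1.46 g/L × 0.112 L = 0.164 g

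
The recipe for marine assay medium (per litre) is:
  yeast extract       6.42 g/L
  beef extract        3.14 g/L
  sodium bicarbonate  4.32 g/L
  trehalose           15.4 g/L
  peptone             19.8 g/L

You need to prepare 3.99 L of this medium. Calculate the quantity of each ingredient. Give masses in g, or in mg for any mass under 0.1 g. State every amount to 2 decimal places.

Working volume: 3.99 L.
yeast extract: 6.42 g/L × 3.99 L = 25.62 g
beef extract: 3.14 g/L × 3.99 L = 12.53 g
sodium bicarbonate: 4.32 g/L × 3.99 L = 17.24 g
trehalose: 15.4 g/L × 3.99 L = 61.45 g
peptone: 19.8 g/L × 3.99 L = 79.00 g

yeast extract 25.62 g; beef extract 12.53 g; sodium bicarbonate 17.24 g; trehalose 61.45 g; peptone 79.00 g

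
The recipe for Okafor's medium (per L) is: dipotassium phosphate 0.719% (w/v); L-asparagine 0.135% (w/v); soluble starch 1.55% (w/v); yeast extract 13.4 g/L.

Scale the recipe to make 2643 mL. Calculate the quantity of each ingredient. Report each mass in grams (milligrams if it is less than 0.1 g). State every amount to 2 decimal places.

Scale factor relative to 1 L: 2.643.
dipotassium phosphate: 0.719% w/v = 7.19 g/L → 7.19 × 2.643 L = 19.00 g
L-asparagine: 0.135% w/v = 1.35 g/L → 1.35 × 2.643 L = 3.57 g
soluble starch: 1.55% w/v = 15.5 g/L → 15.5 × 2.643 L = 40.97 g
yeast extract: 13.4 g/L × 2.643 L = 35.42 g

dipotassium phosphate 19.00 g; L-asparagine 3.57 g; soluble starch 40.97 g; yeast extract 35.42 g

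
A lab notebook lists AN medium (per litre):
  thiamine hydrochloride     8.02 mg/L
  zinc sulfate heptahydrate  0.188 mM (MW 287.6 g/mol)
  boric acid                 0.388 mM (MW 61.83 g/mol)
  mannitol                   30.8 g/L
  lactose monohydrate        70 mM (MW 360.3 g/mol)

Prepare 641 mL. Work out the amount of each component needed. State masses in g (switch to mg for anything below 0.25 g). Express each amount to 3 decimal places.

Working volume: 641 mL = 0.641 L.
thiamine hydrochloride: 8.02 mg/L × 0.641 L = 5.141 mg
zinc sulfate heptahydrate: 0.188 mmol/L × 287.6 mg/mmol × 0.641 L = 34.658 mg
boric acid: 0.388 mmol/L × 61.83 mg/mmol × 0.641 L = 15.378 mg
mannitol: 30.8 g/L × 0.641 L = 19.743 g
lactose monohydrate: 70 mmol/L × 360.3 g/mol × 0.641 L ÷ 1000 = 16.167 g

thiamine hydrochloride 5.141 mg; zinc sulfate heptahydrate 34.658 mg; boric acid 15.378 mg; mannitol 19.743 g; lactose monohydrate 16.167 g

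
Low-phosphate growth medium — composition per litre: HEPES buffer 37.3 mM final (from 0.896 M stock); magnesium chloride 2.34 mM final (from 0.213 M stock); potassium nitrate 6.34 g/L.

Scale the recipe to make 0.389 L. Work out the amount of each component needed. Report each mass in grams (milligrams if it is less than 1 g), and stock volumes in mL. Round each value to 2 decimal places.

HEPES buffer 16.19 mL; magnesium chloride 4.27 mL; potassium nitrate 2.47 g

Scale factor relative to 1 L: 0.389.
HEPES buffer: C1V1 = C2V2 → 37.3 mM × 389 mL ÷ 896 mM = 16.19 mL
magnesium chloride: dilute stock: 2.34 mM × 389 mL ÷ 213 mM = 4.27 mL
potassium nitrate: 6.34 g/L × 0.389 L = 2.47 g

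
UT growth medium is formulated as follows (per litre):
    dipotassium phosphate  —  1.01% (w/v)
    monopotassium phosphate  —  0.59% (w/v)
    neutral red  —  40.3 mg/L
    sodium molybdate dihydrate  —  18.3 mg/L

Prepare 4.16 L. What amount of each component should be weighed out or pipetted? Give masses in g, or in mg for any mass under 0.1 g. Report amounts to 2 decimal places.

Working volume: 4.16 L.
dipotassium phosphate: 1.01 g per 100 mL × 4160 mL ÷ 100 = 42.02 g
monopotassium phosphate: 0.59 g per 100 mL × 4160 mL ÷ 100 = 24.54 g
neutral red: 40.3 mg/L × 4.16 L = 167.648 mg = 0.17 g
sodium molybdate dihydrate: 18.3 mg/L × 4.16 L = 76.13 mg

dipotassium phosphate 42.02 g; monopotassium phosphate 24.54 g; neutral red 0.17 g; sodium molybdate dihydrate 76.13 mg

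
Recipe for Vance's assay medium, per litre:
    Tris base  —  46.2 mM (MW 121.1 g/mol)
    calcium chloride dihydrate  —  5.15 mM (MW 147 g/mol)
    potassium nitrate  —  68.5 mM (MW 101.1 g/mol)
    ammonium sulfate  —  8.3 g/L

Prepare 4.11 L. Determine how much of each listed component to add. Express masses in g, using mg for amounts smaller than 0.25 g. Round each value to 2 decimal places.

Working volume: 4.11 L.
Tris base: 46.2 mmol/L × 121.1 g/mol × 4.11 L ÷ 1000 = 22.99 g
calcium chloride dihydrate: 5.15 mmol/L × 147 g/mol × 4.11 L ÷ 1000 = 3.11 g
potassium nitrate: 68.5 mmol/L × 101.1 g/mol × 4.11 L ÷ 1000 = 28.46 g
ammonium sulfate: 8.3 g/L × 4.11 L = 34.11 g

Tris base 22.99 g; calcium chloride dihydrate 3.11 g; potassium nitrate 28.46 g; ammonium sulfate 34.11 g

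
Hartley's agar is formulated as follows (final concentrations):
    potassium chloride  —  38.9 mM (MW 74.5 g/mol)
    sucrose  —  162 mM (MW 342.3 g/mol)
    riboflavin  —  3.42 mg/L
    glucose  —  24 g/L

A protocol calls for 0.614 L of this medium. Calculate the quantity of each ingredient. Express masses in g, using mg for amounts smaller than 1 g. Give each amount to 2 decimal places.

potassium chloride 1.78 g; sucrose 34.05 g; riboflavin 2.10 mg; glucose 14.74 g

Working volume: 0.614 L.
potassium chloride: 38.9 mmol/L × 74.5 g/mol × 0.614 L ÷ 1000 = 1.78 g
sucrose: 162 mmol/L × 342.3 g/mol × 0.614 L ÷ 1000 = 34.05 g
riboflavin: 3.42 mg/L × 0.614 L = 2.10 mg
glucose: 24 g/L × 0.614 L = 14.74 g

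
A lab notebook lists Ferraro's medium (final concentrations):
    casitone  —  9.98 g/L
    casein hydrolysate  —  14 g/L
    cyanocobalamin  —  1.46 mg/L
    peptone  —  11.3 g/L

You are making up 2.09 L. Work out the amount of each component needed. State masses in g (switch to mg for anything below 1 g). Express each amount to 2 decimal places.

Scale factor relative to 1 L: 2.09.
casitone: 9.98 g/L × 2.09 L = 20.86 g
casein hydrolysate: 14 g/L × 2.09 L = 29.26 g
cyanocobalamin: 1.46 mg/L × 2.09 L = 3.05 mg
peptone: 11.3 g/L × 2.09 L = 23.62 g

casitone 20.86 g; casein hydrolysate 29.26 g; cyanocobalamin 3.05 mg; peptone 23.62 g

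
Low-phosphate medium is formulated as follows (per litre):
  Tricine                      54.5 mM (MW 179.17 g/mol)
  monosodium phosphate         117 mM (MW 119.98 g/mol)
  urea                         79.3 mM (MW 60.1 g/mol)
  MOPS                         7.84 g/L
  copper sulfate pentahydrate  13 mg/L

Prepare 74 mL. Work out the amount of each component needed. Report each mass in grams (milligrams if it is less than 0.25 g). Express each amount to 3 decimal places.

Tricine 0.723 g; monosodium phosphate 1.039 g; urea 0.353 g; MOPS 0.580 g; copper sulfate pentahydrate 0.962 mg

Target volume = 74 mL = 0.074 L.
Tricine: 54.5 mmol/L × 179.17 g/mol × 0.074 L ÷ 1000 = 0.723 g
monosodium phosphate: 117 mmol/L × 119.98 g/mol × 0.074 L ÷ 1000 = 1.039 g
urea: 79.3 mmol/L × 60.1 g/mol × 0.074 L ÷ 1000 = 0.353 g
MOPS: 7.84 g/L × 0.074 L = 0.580 g
copper sulfate pentahydrate: 13 mg/L × 0.074 L = 0.962 mg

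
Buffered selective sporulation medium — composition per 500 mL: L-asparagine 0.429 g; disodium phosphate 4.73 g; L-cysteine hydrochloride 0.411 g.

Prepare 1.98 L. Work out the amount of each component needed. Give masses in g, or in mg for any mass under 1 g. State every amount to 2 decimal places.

L-asparagine 1.70 g; disodium phosphate 18.73 g; L-cysteine hydrochloride 1.63 g

Scale factor = 1980 mL / 500 mL = 3.96.
L-asparagine: 0.429 g × (1980 mL / 500 mL) = 1.70 g
disodium phosphate: 4.73 g × (1980 mL / 500 mL) = 18.73 g
L-cysteine hydrochloride: 0.411 g × (1980 mL / 500 mL) = 1.63 g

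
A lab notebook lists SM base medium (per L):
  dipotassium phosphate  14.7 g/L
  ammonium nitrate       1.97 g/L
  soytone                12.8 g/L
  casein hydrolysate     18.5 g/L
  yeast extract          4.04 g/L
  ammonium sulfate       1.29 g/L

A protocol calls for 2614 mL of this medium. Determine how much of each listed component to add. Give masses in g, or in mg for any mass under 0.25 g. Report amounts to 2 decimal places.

dipotassium phosphate 38.43 g; ammonium nitrate 5.15 g; soytone 33.46 g; casein hydrolysate 48.36 g; yeast extract 10.56 g; ammonium sulfate 3.37 g

Scale factor relative to 1 L: 2.614.
dipotassium phosphate: 14.7 g/L × 2.614 L = 38.43 g
ammonium nitrate: 1.97 g/L × 2.614 L = 5.15 g
soytone: 12.8 g/L × 2.614 L = 33.46 g
casein hydrolysate: 18.5 g/L × 2.614 L = 48.36 g
yeast extract: 4.04 g/L × 2.614 L = 10.56 g
ammonium sulfate: 1.29 g/L × 2.614 L = 3.37 g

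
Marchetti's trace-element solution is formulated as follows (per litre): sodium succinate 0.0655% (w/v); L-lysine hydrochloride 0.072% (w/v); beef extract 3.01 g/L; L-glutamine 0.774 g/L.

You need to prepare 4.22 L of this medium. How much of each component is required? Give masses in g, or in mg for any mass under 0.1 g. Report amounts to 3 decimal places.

Scale factor relative to 1 L: 4.22.
sodium succinate: 0.0655 g per 100 mL × 4220 mL ÷ 100 = 2.764 g
L-lysine hydrochloride: 0.072 g per 100 mL × 4220 mL ÷ 100 = 3.038 g
beef extract: 3.01 g/L × 4.22 L = 12.702 g
L-glutamine: 0.774 g/L × 4.22 L = 3.266 g

sodium succinate 2.764 g; L-lysine hydrochloride 3.038 g; beef extract 12.702 g; L-glutamine 3.266 g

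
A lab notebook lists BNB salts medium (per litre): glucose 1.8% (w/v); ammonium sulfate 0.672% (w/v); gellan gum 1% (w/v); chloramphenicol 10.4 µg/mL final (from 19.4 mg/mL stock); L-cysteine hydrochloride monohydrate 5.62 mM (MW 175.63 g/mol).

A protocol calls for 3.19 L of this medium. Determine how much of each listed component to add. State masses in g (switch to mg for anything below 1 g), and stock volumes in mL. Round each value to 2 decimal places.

glucose 57.42 g; ammonium sulfate 21.44 g; gellan gum 31.90 g; chloramphenicol 1.71 mL; L-cysteine hydrochloride monohydrate 3.15 g

Scale factor relative to 1 L: 3.19.
glucose: 1.8% w/v = 18 g/L → 18 × 3.19 L = 57.42 g
ammonium sulfate: 0.672% w/v = 6.72 g/L → 6.72 × 3.19 L = 21.44 g
gellan gum: 1% w/v = 10 g/L → 10 × 3.19 L = 31.90 g
chloramphenicol: dilute stock: 10.4 µg/mL × 3190 mL ÷ 19400 µg/mL = 1.71 mL
L-cysteine hydrochloride monohydrate: 5.62 mmol/L × 175.63 g/mol × 3.19 L ÷ 1000 = 3.15 g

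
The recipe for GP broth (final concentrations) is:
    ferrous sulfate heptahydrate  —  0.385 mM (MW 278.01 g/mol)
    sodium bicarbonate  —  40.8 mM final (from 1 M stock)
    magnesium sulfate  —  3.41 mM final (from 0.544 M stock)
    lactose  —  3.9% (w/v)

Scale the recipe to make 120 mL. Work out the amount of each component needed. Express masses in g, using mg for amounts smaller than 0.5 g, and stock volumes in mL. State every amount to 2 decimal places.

ferrous sulfate heptahydrate 12.84 mg; sodium bicarbonate 4.90 mL; magnesium sulfate 0.75 mL; lactose 4.68 g

Target volume = 120 mL = 0.12 L.
ferrous sulfate heptahydrate: 0.385 mmol/L × 278.01 mg/mmol × 0.12 L = 12.84 mg
sodium bicarbonate: dilute stock: 40.8 mM × 120 mL ÷ 1000 mM = 4.90 mL
magnesium sulfate: C1V1 = C2V2 → 3.41 mM × 120 mL ÷ 544 mM = 0.75 mL
lactose: 3.9% w/v = 39 g/L → 39 × 0.12 L = 4.68 g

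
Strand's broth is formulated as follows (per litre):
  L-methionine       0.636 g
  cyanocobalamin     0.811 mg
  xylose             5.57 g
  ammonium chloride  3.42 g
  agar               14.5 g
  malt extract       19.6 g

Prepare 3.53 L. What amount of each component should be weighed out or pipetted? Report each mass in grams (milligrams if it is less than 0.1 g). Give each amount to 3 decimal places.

Scale factor = 3530 mL / 1000 mL = 3.53.
L-methionine: 0.636 g × (3530 mL / 1000 mL) = 2.245 g
cyanocobalamin: 0.811 mg × (3530 mL / 1000 mL) = 2.863 mg
xylose: 5.57 g × (3530 mL / 1000 mL) = 19.662 g
ammonium chloride: 3.42 g × (3530 mL / 1000 mL) = 12.073 g
agar: 14.5 g × (3530 mL / 1000 mL) = 51.185 g
malt extract: 19.6 g × (3530 mL / 1000 mL) = 69.188 g

L-methionine 2.245 g; cyanocobalamin 2.863 mg; xylose 19.662 g; ammonium chloride 12.073 g; agar 51.185 g; malt extract 69.188 g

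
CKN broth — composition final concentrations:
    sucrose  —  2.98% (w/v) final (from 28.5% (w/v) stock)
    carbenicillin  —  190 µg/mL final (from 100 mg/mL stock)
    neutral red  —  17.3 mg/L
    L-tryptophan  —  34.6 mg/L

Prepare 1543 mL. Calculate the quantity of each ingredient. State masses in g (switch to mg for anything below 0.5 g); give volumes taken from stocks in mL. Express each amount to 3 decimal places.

sucrose 161.338 mL; carbenicillin 2.932 mL; neutral red 26.694 mg; L-tryptophan 53.388 mg

Target volume = 1543 mL = 1.543 L.
sucrose: V = C2·V2/C1 = 2.98% ÷ 28.5% × 1543 mL = 161.338 mL
carbenicillin: dilute stock: 190 µg/mL × 1543 mL ÷ 100000 µg/mL = 2.932 mL
neutral red: 17.3 mg/L × 1.543 L = 26.694 mg
L-tryptophan: 34.6 mg/L × 1.543 L = 53.388 mg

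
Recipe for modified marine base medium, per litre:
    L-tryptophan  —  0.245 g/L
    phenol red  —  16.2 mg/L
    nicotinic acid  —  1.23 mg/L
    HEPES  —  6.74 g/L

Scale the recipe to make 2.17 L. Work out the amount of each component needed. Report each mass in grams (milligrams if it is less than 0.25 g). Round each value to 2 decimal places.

L-tryptophan 0.53 g; phenol red 35.15 mg; nicotinic acid 2.67 mg; HEPES 14.63 g

Working volume: 2.17 L.
L-tryptophan: 0.245 g/L × 2.17 L = 0.53 g
phenol red: 16.2 mg/L × 2.17 L = 35.15 mg
nicotinic acid: 1.23 mg/L × 2.17 L = 2.67 mg
HEPES: 6.74 g/L × 2.17 L = 14.63 g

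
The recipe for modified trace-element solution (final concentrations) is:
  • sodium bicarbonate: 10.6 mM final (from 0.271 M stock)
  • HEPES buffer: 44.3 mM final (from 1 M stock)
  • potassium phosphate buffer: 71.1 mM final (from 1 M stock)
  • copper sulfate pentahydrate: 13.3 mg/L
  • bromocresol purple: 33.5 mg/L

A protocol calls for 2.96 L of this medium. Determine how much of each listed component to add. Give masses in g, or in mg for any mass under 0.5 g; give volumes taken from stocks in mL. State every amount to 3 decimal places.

sodium bicarbonate 115.779 mL; HEPES buffer 131.128 mL; potassium phosphate buffer 210.456 mL; copper sulfate pentahydrate 39.368 mg; bromocresol purple 99.160 mg

Working volume: 2.96 L.
sodium bicarbonate: dilute stock: 10.6 mM × 2960 mL ÷ 271 mM = 115.779 mL
HEPES buffer: C1V1 = C2V2 → 44.3 mM × 2960 mL ÷ 1000 mM = 131.128 mL
potassium phosphate buffer: dilute stock: 71.1 mM × 2960 mL ÷ 1000 mM = 210.456 mL
copper sulfate pentahydrate: 13.3 mg/L × 2.96 L = 39.368 mg
bromocresol purple: 33.5 mg/L × 2.96 L = 99.160 mg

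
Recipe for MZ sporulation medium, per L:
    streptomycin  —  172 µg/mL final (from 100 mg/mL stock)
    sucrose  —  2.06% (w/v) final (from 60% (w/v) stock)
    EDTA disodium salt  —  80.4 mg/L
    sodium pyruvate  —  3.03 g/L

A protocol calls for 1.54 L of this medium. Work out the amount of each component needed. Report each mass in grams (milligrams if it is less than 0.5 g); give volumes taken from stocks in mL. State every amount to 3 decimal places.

streptomycin 2.649 mL; sucrose 52.873 mL; EDTA disodium salt 123.816 mg; sodium pyruvate 4.666 g

Scale factor relative to 1 L: 1.54.
streptomycin: C1V1 = C2V2 → 172 µg/mL × 1540 mL ÷ 100000 µg/mL = 2.649 mL
sucrose: C1V1 = C2V2 → 2.06% ÷ 60% × 1540 mL = 52.873 mL
EDTA disodium salt: 80.4 mg/L × 1.54 L = 123.816 mg
sodium pyruvate: 3.03 g/L × 1.54 L = 4.666 g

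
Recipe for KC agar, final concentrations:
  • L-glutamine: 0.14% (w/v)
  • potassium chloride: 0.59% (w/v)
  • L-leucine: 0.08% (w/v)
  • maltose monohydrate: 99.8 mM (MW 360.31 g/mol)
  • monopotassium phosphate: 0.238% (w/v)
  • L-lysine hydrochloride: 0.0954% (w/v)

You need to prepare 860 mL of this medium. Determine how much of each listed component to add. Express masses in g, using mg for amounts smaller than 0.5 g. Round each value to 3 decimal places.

L-glutamine 1.204 g; potassium chloride 5.074 g; L-leucine 0.688 g; maltose monohydrate 30.925 g; monopotassium phosphate 2.047 g; L-lysine hydrochloride 0.820 g

Target volume = 860 mL = 0.86 L.
L-glutamine: 0.14 g per 100 mL × 860 mL ÷ 100 = 1.204 g
potassium chloride: 0.59% w/v = 5.9 g/L → 5.9 × 0.86 L = 5.074 g
L-leucine: 0.08 g per 100 mL × 860 mL ÷ 100 = 0.688 g
maltose monohydrate: 99.8 mmol/L × 360.31 g/mol × 0.86 L ÷ 1000 = 30.925 g
monopotassium phosphate: 0.238% w/v = 2.38 g/L → 2.38 × 0.86 L = 2.047 g
L-lysine hydrochloride: 0.0954% w/v = 0.954 g/L → 0.954 × 0.86 L = 0.820 g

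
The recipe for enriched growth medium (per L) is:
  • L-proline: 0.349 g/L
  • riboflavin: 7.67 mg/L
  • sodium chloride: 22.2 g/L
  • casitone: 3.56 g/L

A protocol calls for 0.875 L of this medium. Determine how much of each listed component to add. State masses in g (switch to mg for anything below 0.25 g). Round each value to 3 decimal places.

L-proline 0.305 g; riboflavin 6.711 mg; sodium chloride 19.425 g; casitone 3.115 g

Scale factor relative to 1 L: 0.875.
L-proline: 0.349 g/L × 0.875 L = 0.305 g
riboflavin: 7.67 mg/L × 0.875 L = 6.711 mg
sodium chloride: 22.2 g/L × 0.875 L = 19.425 g
casitone: 3.56 g/L × 0.875 L = 3.115 g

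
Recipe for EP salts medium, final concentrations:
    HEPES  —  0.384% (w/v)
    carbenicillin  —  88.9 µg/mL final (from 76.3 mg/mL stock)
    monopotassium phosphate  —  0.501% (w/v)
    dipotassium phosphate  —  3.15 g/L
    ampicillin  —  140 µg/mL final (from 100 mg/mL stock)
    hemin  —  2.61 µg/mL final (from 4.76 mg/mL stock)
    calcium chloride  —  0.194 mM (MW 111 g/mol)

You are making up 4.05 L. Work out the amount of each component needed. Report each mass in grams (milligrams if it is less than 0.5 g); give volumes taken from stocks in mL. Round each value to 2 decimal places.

Scale factor relative to 1 L: 4.05.
HEPES: 0.384 g per 100 mL × 4050 mL ÷ 100 = 15.55 g
carbenicillin: dilute stock: 88.9 µg/mL × 4050 mL ÷ 76300 µg/mL = 4.72 mL
monopotassium phosphate: 0.501 g per 100 mL × 4050 mL ÷ 100 = 20.29 g
dipotassium phosphate: 3.15 g/L × 4.05 L = 12.76 g
ampicillin: dilute stock: 140 µg/mL × 4050 mL ÷ 100000 µg/mL = 5.67 mL
hemin: V = C2·V2/C1 = 2.61 µg/mL × 4050 mL ÷ 4760 µg/mL = 2.22 mL
calcium chloride: 0.194 mmol/L × 111 mg/mmol × 4.05 L = 87.21 mg

HEPES 15.55 g; carbenicillin 4.72 mL; monopotassium phosphate 20.29 g; dipotassium phosphate 12.76 g; ampicillin 5.67 mL; hemin 2.22 mL; calcium chloride 87.21 mg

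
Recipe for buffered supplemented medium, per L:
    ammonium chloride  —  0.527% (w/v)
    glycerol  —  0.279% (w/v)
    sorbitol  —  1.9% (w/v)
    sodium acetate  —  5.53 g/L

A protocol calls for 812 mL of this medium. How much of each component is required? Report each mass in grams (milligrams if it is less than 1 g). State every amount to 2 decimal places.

ammonium chloride 4.28 g; glycerol 2.27 g; sorbitol 15.43 g; sodium acetate 4.49 g

Target volume = 812 mL = 0.812 L.
ammonium chloride: 0.527% w/v = 5.27 g/L → 5.27 × 0.812 L = 4.28 g
glycerol: 0.279% w/v = 2.79 g/L → 2.79 × 0.812 L = 2.27 g
sorbitol: 1.9% w/v = 19 g/L → 19 × 0.812 L = 15.43 g
sodium acetate: 5.53 g/L × 0.812 L = 4.49 g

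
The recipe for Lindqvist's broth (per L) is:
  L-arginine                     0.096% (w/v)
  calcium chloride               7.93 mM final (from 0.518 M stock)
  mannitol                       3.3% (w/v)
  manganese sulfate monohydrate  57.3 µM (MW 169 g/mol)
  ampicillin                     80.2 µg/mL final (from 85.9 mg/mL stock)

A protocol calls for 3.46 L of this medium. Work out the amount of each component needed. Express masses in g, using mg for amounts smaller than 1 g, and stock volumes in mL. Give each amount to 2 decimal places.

Scale factor relative to 1 L: 3.46.
L-arginine: 0.096 g per 100 mL × 3460 mL ÷ 100 = 3.32 g
calcium chloride: V = C2·V2/C1 = 7.93 mM × 3460 mL ÷ 518 mM = 52.97 mL
mannitol: 3.3% w/v = 33 g/L → 33 × 3.46 L = 114.18 g
manganese sulfate monohydrate: 57.3 µmol/L × 169 g/mol × 3.46 L ÷ 1000 = 33.51 mg
ampicillin: C1V1 = C2V2 → 80.2 µg/mL × 3460 mL ÷ 85900 µg/mL = 3.23 mL

L-arginine 3.32 g; calcium chloride 52.97 mL; mannitol 114.18 g; manganese sulfate monohydrate 33.51 mg; ampicillin 3.23 mL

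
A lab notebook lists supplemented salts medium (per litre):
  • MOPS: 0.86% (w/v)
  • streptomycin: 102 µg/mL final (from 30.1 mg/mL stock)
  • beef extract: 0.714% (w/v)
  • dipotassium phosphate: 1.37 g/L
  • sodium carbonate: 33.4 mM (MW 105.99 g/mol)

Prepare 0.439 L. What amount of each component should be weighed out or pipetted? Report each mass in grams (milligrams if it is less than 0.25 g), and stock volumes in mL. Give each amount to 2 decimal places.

Scale factor relative to 1 L: 0.439.
MOPS: 0.86 g per 100 mL × 439 mL ÷ 100 = 3.78 g
streptomycin: C1V1 = C2V2 → 102 µg/mL × 439 mL ÷ 30100 µg/mL = 1.49 mL
beef extract: 0.714% w/v = 7.14 g/L → 7.14 × 0.439 L = 3.13 g
dipotassium phosphate: 1.37 g/L × 0.439 L = 0.60 g
sodium carbonate: 33.4 mmol/L × 105.99 g/mol × 0.439 L ÷ 1000 = 1.55 g

MOPS 3.78 g; streptomycin 1.49 mL; beef extract 3.13 g; dipotassium phosphate 0.60 g; sodium carbonate 1.55 g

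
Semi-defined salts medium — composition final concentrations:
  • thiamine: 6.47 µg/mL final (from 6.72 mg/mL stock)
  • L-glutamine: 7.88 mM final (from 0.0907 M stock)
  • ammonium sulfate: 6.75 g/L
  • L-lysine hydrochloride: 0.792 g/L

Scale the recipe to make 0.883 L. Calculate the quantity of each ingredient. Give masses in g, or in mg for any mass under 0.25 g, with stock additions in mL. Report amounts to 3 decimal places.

thiamine 0.850 mL; L-glutamine 76.715 mL; ammonium sulfate 5.960 g; L-lysine hydrochloride 0.699 g

Scale factor relative to 1 L: 0.883.
thiamine: C1V1 = C2V2 → 6.47 µg/mL × 883 mL ÷ 6720 µg/mL = 0.850 mL
L-glutamine: V = C2·V2/C1 = 7.88 mM × 883 mL ÷ 90.7 mM = 76.715 mL
ammonium sulfate: 6.75 g/L × 0.883 L = 5.960 g
L-lysine hydrochloride: 0.792 g/L × 0.883 L = 0.699 g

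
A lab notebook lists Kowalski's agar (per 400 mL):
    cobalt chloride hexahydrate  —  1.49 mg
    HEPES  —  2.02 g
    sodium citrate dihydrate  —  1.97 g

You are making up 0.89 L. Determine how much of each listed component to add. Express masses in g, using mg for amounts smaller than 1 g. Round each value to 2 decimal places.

cobalt chloride hexahydrate 3.32 mg; HEPES 4.49 g; sodium citrate dihydrate 4.38 g

Ratio of target to recipe volume: 890 / 400 = 2.225.
cobalt chloride hexahydrate: 1.49 mg × (890 mL / 400 mL) = 3.32 mg
HEPES: 2.02 g × (890 mL / 400 mL) = 4.49 g
sodium citrate dihydrate: 1.97 g × (890 mL / 400 mL) = 4.38 g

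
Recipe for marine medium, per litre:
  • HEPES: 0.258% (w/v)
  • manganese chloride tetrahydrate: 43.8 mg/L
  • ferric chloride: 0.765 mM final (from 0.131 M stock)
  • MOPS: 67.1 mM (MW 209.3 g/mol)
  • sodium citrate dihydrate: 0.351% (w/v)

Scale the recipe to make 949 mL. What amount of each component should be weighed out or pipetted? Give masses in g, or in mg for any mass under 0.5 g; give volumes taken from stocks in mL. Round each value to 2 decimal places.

Working volume: 949 mL = 0.949 L.
HEPES: 0.258% w/v = 2.58 g/L → 2.58 × 0.949 L = 2.45 g
manganese chloride tetrahydrate: 43.8 mg/L × 0.949 L = 41.57 mg
ferric chloride: C1V1 = C2V2 → 0.765 mM × 949 mL ÷ 131 mM = 5.54 mL
MOPS: 67.1 mmol/L × 209.3 g/mol × 0.949 L ÷ 1000 = 13.33 g
sodium citrate dihydrate: 0.351 g per 100 mL × 949 mL ÷ 100 = 3.33 g

HEPES 2.45 g; manganese chloride tetrahydrate 41.57 mg; ferric chloride 5.54 mL; MOPS 13.33 g; sodium citrate dihydrate 3.33 g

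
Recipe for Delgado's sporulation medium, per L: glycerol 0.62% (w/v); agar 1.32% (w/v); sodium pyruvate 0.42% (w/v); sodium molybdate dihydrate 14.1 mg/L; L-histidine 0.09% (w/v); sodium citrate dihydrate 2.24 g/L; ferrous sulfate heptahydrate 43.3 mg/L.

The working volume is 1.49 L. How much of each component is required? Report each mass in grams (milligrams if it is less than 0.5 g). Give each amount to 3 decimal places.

glycerol 9.238 g; agar 19.668 g; sodium pyruvate 6.258 g; sodium molybdate dihydrate 21.009 mg; L-histidine 1.341 g; sodium citrate dihydrate 3.338 g; ferrous sulfate heptahydrate 64.517 mg

Scale factor relative to 1 L: 1.49.
glycerol: 0.62 g per 100 mL × 1490 mL ÷ 100 = 9.238 g
agar: 1.32 g per 100 mL × 1490 mL ÷ 100 = 19.668 g
sodium pyruvate: 0.42% w/v = 4.2 g/L → 4.2 × 1.49 L = 6.258 g
sodium molybdate dihydrate: 14.1 mg/L × 1.49 L = 21.009 mg
L-histidine: 0.09 g per 100 mL × 1490 mL ÷ 100 = 1.341 g
sodium citrate dihydrate: 2.24 g/L × 1.49 L = 3.338 g
ferrous sulfate heptahydrate: 43.3 mg/L × 1.49 L = 64.517 mg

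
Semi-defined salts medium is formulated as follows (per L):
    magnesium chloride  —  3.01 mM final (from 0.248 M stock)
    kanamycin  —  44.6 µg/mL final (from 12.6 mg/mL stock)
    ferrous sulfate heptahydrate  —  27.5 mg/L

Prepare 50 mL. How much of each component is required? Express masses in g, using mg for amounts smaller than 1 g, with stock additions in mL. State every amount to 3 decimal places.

Scale factor relative to 1 L: 0.05.
magnesium chloride: dilute stock: 3.01 mM × 50 mL ÷ 248 mM = 0.607 mL
kanamycin: C1V1 = C2V2 → 44.6 µg/mL × 50 mL ÷ 12600 µg/mL = 0.177 mL
ferrous sulfate heptahydrate: 27.5 mg/L × 0.05 L = 1.375 mg

magnesium chloride 0.607 mL; kanamycin 0.177 mL; ferrous sulfate heptahydrate 1.375 mg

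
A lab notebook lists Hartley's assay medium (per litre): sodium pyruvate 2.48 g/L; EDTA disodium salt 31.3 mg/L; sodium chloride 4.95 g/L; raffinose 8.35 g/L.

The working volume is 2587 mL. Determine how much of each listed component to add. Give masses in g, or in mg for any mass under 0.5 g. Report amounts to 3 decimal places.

Target volume = 2587 mL = 2.587 L.
sodium pyruvate: 2.48 g/L × 2.587 L = 6.416 g
EDTA disodium salt: 31.3 mg/L × 2.587 L = 80.973 mg
sodium chloride: 4.95 g/L × 2.587 L = 12.806 g
raffinose: 8.35 g/L × 2.587 L = 21.601 g

sodium pyruvate 6.416 g; EDTA disodium salt 80.973 mg; sodium chloride 12.806 g; raffinose 21.601 g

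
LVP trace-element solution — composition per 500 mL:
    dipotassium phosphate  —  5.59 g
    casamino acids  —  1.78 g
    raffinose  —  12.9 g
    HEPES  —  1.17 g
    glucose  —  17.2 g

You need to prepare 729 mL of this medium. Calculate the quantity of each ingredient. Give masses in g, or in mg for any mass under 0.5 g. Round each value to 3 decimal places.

Scale factor = 729 mL / 500 mL = 1.458.
dipotassium phosphate: 5.59 g × (729 mL / 500 mL) = 8.150 g
casamino acids: 1.78 g × (729 mL / 500 mL) = 2.595 g
raffinose: 12.9 g × (729 mL / 500 mL) = 18.808 g
HEPES: 1.17 g × (729 mL / 500 mL) = 1.706 g
glucose: 17.2 g × (729 mL / 500 mL) = 25.078 g

dipotassium phosphate 8.150 g; casamino acids 2.595 g; raffinose 18.808 g; HEPES 1.706 g; glucose 25.078 g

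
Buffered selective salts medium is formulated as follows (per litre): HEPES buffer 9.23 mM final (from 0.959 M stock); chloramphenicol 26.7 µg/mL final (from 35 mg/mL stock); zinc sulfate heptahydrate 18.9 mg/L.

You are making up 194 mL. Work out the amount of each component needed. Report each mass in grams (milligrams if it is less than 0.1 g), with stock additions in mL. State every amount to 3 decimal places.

HEPES buffer 1.867 mL; chloramphenicol 0.148 mL; zinc sulfate heptahydrate 3.667 mg

Scale factor relative to 1 L: 0.194.
HEPES buffer: C1V1 = C2V2 → 9.23 mM × 194 mL ÷ 959 mM = 1.867 mL
chloramphenicol: V = C2·V2/C1 = 26.7 µg/mL × 194 mL ÷ 35000 µg/mL = 0.148 mL
zinc sulfate heptahydrate: 18.9 mg/L × 0.194 L = 3.667 mg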